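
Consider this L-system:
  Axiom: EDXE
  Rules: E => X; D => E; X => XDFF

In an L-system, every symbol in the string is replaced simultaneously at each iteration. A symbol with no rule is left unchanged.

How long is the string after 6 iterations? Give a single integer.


Step 0: length = 4
Step 1: length = 7
Step 2: length = 16
Step 3: length = 28
Step 4: length = 43
Step 5: length = 67
Step 6: length = 103

Answer: 103


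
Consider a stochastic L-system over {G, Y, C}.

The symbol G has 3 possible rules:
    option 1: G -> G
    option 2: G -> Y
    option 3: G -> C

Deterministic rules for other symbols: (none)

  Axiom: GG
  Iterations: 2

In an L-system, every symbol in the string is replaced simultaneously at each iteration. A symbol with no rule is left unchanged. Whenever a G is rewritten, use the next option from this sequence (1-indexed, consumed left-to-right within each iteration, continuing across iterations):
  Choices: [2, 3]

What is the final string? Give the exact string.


Step 0: GG
Step 1: YC  (used choices [2, 3])
Step 2: YC  (used choices [])

Answer: YC


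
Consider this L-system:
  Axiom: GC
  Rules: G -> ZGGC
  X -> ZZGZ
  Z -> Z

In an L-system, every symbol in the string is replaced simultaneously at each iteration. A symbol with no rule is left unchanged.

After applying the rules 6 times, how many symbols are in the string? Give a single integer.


Answer: 191

Derivation:
Step 0: length = 2
Step 1: length = 5
Step 2: length = 11
Step 3: length = 23
Step 4: length = 47
Step 5: length = 95
Step 6: length = 191


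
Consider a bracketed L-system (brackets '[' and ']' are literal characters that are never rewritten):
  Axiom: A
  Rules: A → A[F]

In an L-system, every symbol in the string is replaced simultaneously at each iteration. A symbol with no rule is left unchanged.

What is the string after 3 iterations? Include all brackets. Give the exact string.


Step 0: A
Step 1: A[F]
Step 2: A[F][F]
Step 3: A[F][F][F]

Answer: A[F][F][F]


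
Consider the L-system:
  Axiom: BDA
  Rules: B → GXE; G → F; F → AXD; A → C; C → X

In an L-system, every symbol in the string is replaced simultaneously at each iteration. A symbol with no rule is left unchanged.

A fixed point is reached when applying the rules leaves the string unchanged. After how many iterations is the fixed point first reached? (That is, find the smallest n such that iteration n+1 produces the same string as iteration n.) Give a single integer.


Answer: 5

Derivation:
Step 0: BDA
Step 1: GXEDC
Step 2: FXEDX
Step 3: AXDXEDX
Step 4: CXDXEDX
Step 5: XXDXEDX
Step 6: XXDXEDX  (unchanged — fixed point at step 5)


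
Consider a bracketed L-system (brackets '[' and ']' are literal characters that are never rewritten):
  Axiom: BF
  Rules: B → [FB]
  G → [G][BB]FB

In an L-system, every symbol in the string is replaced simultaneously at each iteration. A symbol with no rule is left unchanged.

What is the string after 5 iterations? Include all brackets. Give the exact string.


Step 0: BF
Step 1: [FB]F
Step 2: [F[FB]]F
Step 3: [F[F[FB]]]F
Step 4: [F[F[F[FB]]]]F
Step 5: [F[F[F[F[FB]]]]]F

Answer: [F[F[F[F[FB]]]]]F


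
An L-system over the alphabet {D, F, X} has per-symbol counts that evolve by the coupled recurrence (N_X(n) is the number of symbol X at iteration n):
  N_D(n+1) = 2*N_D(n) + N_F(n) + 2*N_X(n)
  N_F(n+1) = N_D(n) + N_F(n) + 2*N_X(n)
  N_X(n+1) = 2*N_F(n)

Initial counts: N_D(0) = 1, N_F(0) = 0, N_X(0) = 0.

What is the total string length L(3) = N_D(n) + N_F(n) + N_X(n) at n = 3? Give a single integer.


Answer: 35

Derivation:
Step 0: N_D=1, N_F=0, N_X=0, L=1
Step 1: N_D=2, N_F=1, N_X=0, L=3
Step 2: N_D=5, N_F=3, N_X=2, L=10
Step 3: N_D=17, N_F=12, N_X=6, L=35


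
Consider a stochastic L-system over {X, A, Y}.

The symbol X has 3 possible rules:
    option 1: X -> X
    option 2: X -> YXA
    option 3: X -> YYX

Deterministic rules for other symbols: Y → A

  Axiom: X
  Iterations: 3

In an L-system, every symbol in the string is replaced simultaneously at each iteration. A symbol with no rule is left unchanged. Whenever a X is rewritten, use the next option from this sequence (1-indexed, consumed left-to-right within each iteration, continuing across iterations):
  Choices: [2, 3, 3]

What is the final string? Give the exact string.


Answer: AAAYYXA

Derivation:
Step 0: X
Step 1: YXA  (used choices [2])
Step 2: AYYXA  (used choices [3])
Step 3: AAAYYXA  (used choices [3])


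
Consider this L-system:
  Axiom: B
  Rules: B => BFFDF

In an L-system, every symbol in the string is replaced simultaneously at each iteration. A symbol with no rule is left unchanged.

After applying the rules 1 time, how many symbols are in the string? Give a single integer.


Answer: 5

Derivation:
Step 0: length = 1
Step 1: length = 5


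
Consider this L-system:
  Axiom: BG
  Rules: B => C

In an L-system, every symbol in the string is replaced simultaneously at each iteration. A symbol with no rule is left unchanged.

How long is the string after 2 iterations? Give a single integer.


Step 0: length = 2
Step 1: length = 2
Step 2: length = 2

Answer: 2


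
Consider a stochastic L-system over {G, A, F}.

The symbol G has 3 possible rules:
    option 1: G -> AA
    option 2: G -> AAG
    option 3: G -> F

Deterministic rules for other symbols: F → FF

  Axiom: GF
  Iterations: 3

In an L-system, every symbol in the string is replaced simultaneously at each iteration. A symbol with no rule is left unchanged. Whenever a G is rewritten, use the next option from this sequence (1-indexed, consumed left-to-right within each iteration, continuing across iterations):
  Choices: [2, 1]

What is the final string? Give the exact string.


Answer: AAAAFFFFFFFF

Derivation:
Step 0: GF
Step 1: AAGFF  (used choices [2])
Step 2: AAAAFFFF  (used choices [1])
Step 3: AAAAFFFFFFFF  (used choices [])


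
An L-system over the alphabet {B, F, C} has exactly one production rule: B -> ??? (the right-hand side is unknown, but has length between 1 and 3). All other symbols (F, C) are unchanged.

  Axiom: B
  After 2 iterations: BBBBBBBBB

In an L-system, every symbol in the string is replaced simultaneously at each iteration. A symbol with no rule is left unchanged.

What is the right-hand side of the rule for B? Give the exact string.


Answer: BBB

Derivation:
Trying B -> BBB:
  Step 0: B
  Step 1: BBB
  Step 2: BBBBBBBBB
Matches the given result.


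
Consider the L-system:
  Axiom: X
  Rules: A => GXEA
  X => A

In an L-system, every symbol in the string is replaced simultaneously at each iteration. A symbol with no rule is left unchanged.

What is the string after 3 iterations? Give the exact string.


Step 0: X
Step 1: A
Step 2: GXEA
Step 3: GAEGXEA

Answer: GAEGXEA


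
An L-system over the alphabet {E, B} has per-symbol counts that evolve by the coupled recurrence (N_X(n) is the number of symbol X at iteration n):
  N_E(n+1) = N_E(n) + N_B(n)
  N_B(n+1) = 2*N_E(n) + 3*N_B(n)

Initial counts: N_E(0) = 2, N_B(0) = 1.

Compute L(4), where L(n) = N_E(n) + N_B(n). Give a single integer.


Answer: 515

Derivation:
Step 0: N_E=2, N_B=1, L=3
Step 1: N_E=3, N_B=7, L=10
Step 2: N_E=10, N_B=27, L=37
Step 3: N_E=37, N_B=101, L=138
Step 4: N_E=138, N_B=377, L=515


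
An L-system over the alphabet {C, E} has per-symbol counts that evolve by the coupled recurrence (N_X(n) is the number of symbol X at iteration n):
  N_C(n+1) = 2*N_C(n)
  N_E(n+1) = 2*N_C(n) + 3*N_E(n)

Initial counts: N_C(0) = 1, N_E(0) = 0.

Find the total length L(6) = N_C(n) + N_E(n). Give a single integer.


Step 0: N_C=1, N_E=0, L=1
Step 1: N_C=2, N_E=2, L=4
Step 2: N_C=4, N_E=10, L=14
Step 3: N_C=8, N_E=38, L=46
Step 4: N_C=16, N_E=130, L=146
Step 5: N_C=32, N_E=422, L=454
Step 6: N_C=64, N_E=1330, L=1394

Answer: 1394


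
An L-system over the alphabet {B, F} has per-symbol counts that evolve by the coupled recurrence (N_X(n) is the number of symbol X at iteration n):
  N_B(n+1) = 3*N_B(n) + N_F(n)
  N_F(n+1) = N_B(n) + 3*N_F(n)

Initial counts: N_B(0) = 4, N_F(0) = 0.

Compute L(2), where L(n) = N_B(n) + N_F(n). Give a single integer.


Answer: 64

Derivation:
Step 0: N_B=4, N_F=0, L=4
Step 1: N_B=12, N_F=4, L=16
Step 2: N_B=40, N_F=24, L=64


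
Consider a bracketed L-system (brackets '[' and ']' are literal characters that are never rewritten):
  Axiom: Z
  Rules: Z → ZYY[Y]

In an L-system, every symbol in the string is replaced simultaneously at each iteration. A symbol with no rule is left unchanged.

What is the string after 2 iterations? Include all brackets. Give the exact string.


Answer: ZYY[Y]YY[Y]

Derivation:
Step 0: Z
Step 1: ZYY[Y]
Step 2: ZYY[Y]YY[Y]


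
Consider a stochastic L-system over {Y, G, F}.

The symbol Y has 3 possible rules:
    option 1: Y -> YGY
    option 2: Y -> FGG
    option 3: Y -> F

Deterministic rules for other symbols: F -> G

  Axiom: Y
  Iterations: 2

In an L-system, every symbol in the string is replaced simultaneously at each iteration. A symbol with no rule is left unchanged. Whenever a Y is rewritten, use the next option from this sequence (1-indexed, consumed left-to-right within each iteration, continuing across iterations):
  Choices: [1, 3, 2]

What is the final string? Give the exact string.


Step 0: Y
Step 1: YGY  (used choices [1])
Step 2: FGFGG  (used choices [3, 2])

Answer: FGFGG


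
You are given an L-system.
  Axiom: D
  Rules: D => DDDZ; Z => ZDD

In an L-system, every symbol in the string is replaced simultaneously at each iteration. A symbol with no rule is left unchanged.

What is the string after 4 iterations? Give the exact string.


Answer: DDDZDDDZDDDZZDDDDDZDDDZDDDZZDDDDDZDDDZDDDZZDDZDDDDDZDDDZDDDZDDDZDDDZZDDDDDZDDDZDDDZZDDDDDZDDDZDDDZZDDZDDDDDZDDDZDDDZDDDZDDDZZDDDDDZDDDZDDDZZDDDDDZDDDZDDDZZDDZDDDDDZDDDZZDDDDDZDDDZDDDZDDDZDDDZZDDDDDZDDDZDDDZZDD

Derivation:
Step 0: D
Step 1: DDDZ
Step 2: DDDZDDDZDDDZZDD
Step 3: DDDZDDDZDDDZZDDDDDZDDDZDDDZZDDDDDZDDDZDDDZZDDZDDDDDZDDDZ
Step 4: DDDZDDDZDDDZZDDDDDZDDDZDDDZZDDDDDZDDDZDDDZZDDZDDDDDZDDDZDDDZDDDZDDDZZDDDDDZDDDZDDDZZDDDDDZDDDZDDDZZDDZDDDDDZDDDZDDDZDDDZDDDZZDDDDDZDDDZDDDZZDDDDDZDDDZDDDZZDDZDDDDDZDDDZZDDDDDZDDDZDDDZDDDZDDDZZDDDDDZDDDZDDDZZDD


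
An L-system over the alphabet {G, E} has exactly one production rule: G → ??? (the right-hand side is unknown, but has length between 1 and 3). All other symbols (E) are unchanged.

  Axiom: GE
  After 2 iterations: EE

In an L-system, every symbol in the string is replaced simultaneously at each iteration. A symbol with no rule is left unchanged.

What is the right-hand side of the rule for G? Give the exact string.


Answer: E

Derivation:
Trying G → E:
  Step 0: GE
  Step 1: EE
  Step 2: EE
Matches the given result.


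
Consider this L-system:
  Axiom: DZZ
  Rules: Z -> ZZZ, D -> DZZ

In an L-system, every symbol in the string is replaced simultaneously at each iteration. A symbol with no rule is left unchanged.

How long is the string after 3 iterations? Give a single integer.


Step 0: length = 3
Step 1: length = 9
Step 2: length = 27
Step 3: length = 81

Answer: 81


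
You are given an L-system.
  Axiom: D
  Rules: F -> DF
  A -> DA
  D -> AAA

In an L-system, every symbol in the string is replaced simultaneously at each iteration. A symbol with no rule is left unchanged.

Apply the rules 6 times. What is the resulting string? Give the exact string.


Answer: DADADAAAADADADADAAAADADADADAAAADAAAADAAAADAAAADADADADAAAADADADADAAAADADADADAAAADADADADAAAADAAAADAAAADAAAADADADADAAAADADADADAAAADADADADAAAADADADADAAAADAAAADAAAADAAAADADADADAAAADA

Derivation:
Step 0: D
Step 1: AAA
Step 2: DADADA
Step 3: AAADAAAADAAAADA
Step 4: DADADAAAADADADADAAAADADADADAAAADA
Step 5: AAADAAAADAAAADADADADAAAADAAAADAAAADAAAADADADADAAAADAAAADAAAADAAAADADADADAAAADA
Step 6: DADADAAAADADADADAAAADADADADAAAADAAAADAAAADAAAADADADADAAAADADADADAAAADADADADAAAADADADADAAAADAAAADAAAADAAAADADADADAAAADADADADAAAADADADADAAAADADADADAAAADAAAADAAAADAAAADADADADAAAADA


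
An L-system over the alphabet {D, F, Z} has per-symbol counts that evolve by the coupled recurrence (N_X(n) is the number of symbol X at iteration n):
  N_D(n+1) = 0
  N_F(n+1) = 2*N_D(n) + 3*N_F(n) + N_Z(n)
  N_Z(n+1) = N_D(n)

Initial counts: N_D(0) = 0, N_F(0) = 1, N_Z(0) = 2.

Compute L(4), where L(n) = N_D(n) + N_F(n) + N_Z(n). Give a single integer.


Answer: 135

Derivation:
Step 0: N_D=0, N_F=1, N_Z=2, L=3
Step 1: N_D=0, N_F=5, N_Z=0, L=5
Step 2: N_D=0, N_F=15, N_Z=0, L=15
Step 3: N_D=0, N_F=45, N_Z=0, L=45
Step 4: N_D=0, N_F=135, N_Z=0, L=135


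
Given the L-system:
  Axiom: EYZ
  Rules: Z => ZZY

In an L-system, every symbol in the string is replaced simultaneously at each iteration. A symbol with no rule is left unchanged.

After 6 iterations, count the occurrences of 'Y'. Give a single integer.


Answer: 64

Derivation:
Step 0: EYZ  (1 'Y')
Step 1: EYZZY  (2 'Y')
Step 2: EYZZYZZYY  (4 'Y')
Step 3: EYZZYZZYYZZYZZYYY  (8 'Y')
Step 4: EYZZYZZYYZZYZZYYYZZYZZYYZZYZZYYYY  (16 'Y')
Step 5: EYZZYZZYYZZYZZYYYZZYZZYYZZYZZYYYYZZYZZYYZZYZZYYYZZYZZYYZZYZZYYYYY  (32 'Y')
Step 6: EYZZYZZYYZZYZZYYYZZYZZYYZZYZZYYYYZZYZZYYZZYZZYYYZZYZZYYZZYZZYYYYYZZYZZYYZZYZZYYYZZYZZYYZZYZZYYYYZZYZZYYZZYZZYYYZZYZZYYZZYZZYYYYYY  (64 'Y')


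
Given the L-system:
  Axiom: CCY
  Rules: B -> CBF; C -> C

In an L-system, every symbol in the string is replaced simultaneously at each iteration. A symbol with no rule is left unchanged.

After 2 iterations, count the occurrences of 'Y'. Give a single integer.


Step 0: CCY  (1 'Y')
Step 1: CCY  (1 'Y')
Step 2: CCY  (1 'Y')

Answer: 1


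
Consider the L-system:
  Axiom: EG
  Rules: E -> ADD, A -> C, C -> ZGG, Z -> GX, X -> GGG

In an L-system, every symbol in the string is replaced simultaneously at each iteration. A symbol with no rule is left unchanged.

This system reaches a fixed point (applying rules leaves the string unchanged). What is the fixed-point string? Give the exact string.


Step 0: EG
Step 1: ADDG
Step 2: CDDG
Step 3: ZGGDDG
Step 4: GXGGDDG
Step 5: GGGGGGDDG
Step 6: GGGGGGDDG  (unchanged — fixed point at step 5)

Answer: GGGGGGDDG


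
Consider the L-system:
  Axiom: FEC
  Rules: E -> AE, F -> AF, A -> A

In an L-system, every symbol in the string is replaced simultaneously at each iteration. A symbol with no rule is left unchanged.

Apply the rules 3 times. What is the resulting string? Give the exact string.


Step 0: FEC
Step 1: AFAEC
Step 2: AAFAAEC
Step 3: AAAFAAAEC

Answer: AAAFAAAEC


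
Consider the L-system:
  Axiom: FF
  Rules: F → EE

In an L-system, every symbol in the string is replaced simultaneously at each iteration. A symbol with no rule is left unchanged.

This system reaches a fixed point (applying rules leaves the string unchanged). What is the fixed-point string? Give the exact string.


Answer: EEEE

Derivation:
Step 0: FF
Step 1: EEEE
Step 2: EEEE  (unchanged — fixed point at step 1)


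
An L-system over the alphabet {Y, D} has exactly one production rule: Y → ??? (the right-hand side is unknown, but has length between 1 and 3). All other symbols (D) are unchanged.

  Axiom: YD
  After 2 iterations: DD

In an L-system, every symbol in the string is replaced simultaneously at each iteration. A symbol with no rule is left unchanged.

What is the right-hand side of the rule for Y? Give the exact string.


Trying Y → D:
  Step 0: YD
  Step 1: DD
  Step 2: DD
Matches the given result.

Answer: D


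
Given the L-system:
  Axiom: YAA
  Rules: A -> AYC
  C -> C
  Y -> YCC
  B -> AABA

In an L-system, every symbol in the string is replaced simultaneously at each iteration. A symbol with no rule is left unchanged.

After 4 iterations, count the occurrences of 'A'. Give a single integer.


Answer: 2

Derivation:
Step 0: YAA  (2 'A')
Step 1: YCCAYCAYC  (2 'A')
Step 2: YCCCCAYCYCCCAYCYCCC  (2 'A')
Step 3: YCCCCCCAYCYCCCYCCCCCAYCYCCCYCCCCC  (2 'A')
Step 4: YCCCCCCCCAYCYCCCYCCCCCYCCCCCCCAYCYCCCYCCCCCYCCCCCCC  (2 'A')


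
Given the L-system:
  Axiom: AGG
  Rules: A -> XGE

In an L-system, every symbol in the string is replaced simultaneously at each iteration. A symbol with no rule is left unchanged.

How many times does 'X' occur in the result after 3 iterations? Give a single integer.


Answer: 1

Derivation:
Step 0: AGG  (0 'X')
Step 1: XGEGG  (1 'X')
Step 2: XGEGG  (1 'X')
Step 3: XGEGG  (1 'X')


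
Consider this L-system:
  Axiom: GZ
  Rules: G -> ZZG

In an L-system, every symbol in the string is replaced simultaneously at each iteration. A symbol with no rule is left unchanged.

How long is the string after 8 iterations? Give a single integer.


Answer: 18

Derivation:
Step 0: length = 2
Step 1: length = 4
Step 2: length = 6
Step 3: length = 8
Step 4: length = 10
Step 5: length = 12
Step 6: length = 14
Step 7: length = 16
Step 8: length = 18


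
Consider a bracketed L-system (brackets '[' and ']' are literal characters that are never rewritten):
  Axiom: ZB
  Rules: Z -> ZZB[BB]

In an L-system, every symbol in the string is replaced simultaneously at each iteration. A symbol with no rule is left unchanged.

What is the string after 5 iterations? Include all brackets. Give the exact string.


Answer: ZZB[BB]ZZB[BB]B[BB]ZZB[BB]ZZB[BB]B[BB]B[BB]ZZB[BB]ZZB[BB]B[BB]ZZB[BB]ZZB[BB]B[BB]B[BB]B[BB]ZZB[BB]ZZB[BB]B[BB]ZZB[BB]ZZB[BB]B[BB]B[BB]ZZB[BB]ZZB[BB]B[BB]ZZB[BB]ZZB[BB]B[BB]B[BB]B[BB]B[BB]B

Derivation:
Step 0: ZB
Step 1: ZZB[BB]B
Step 2: ZZB[BB]ZZB[BB]B[BB]B
Step 3: ZZB[BB]ZZB[BB]B[BB]ZZB[BB]ZZB[BB]B[BB]B[BB]B
Step 4: ZZB[BB]ZZB[BB]B[BB]ZZB[BB]ZZB[BB]B[BB]B[BB]ZZB[BB]ZZB[BB]B[BB]ZZB[BB]ZZB[BB]B[BB]B[BB]B[BB]B
Step 5: ZZB[BB]ZZB[BB]B[BB]ZZB[BB]ZZB[BB]B[BB]B[BB]ZZB[BB]ZZB[BB]B[BB]ZZB[BB]ZZB[BB]B[BB]B[BB]B[BB]ZZB[BB]ZZB[BB]B[BB]ZZB[BB]ZZB[BB]B[BB]B[BB]ZZB[BB]ZZB[BB]B[BB]ZZB[BB]ZZB[BB]B[BB]B[BB]B[BB]B[BB]B


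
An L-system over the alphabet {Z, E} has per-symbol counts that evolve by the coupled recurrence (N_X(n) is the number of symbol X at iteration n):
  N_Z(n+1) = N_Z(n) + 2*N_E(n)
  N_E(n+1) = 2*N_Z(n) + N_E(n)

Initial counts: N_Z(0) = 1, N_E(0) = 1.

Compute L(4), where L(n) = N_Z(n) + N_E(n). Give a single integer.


Step 0: N_Z=1, N_E=1, L=2
Step 1: N_Z=3, N_E=3, L=6
Step 2: N_Z=9, N_E=9, L=18
Step 3: N_Z=27, N_E=27, L=54
Step 4: N_Z=81, N_E=81, L=162

Answer: 162


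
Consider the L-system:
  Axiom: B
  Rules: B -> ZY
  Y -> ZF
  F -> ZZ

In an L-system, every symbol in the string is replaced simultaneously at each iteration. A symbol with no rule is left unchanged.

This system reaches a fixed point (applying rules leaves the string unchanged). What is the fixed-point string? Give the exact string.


Answer: ZZZZ

Derivation:
Step 0: B
Step 1: ZY
Step 2: ZZF
Step 3: ZZZZ
Step 4: ZZZZ  (unchanged — fixed point at step 3)


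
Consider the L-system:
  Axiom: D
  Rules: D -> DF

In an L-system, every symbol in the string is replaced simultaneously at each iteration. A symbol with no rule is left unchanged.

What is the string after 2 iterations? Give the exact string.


Step 0: D
Step 1: DF
Step 2: DFF

Answer: DFF


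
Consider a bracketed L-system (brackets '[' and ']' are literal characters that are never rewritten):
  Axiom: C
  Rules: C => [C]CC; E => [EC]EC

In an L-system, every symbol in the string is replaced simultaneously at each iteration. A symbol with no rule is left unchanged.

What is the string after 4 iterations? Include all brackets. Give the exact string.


Answer: [[[[C]CC][C]CC[C]CC][[C]CC][C]CC[C]CC[[C]CC][C]CC[C]CC][[[C]CC][C]CC[C]CC][[C]CC][C]CC[C]CC[[C]CC][C]CC[C]CC[[[C]CC][C]CC[C]CC][[C]CC][C]CC[C]CC[[C]CC][C]CC[C]CC

Derivation:
Step 0: C
Step 1: [C]CC
Step 2: [[C]CC][C]CC[C]CC
Step 3: [[[C]CC][C]CC[C]CC][[C]CC][C]CC[C]CC[[C]CC][C]CC[C]CC
Step 4: [[[[C]CC][C]CC[C]CC][[C]CC][C]CC[C]CC[[C]CC][C]CC[C]CC][[[C]CC][C]CC[C]CC][[C]CC][C]CC[C]CC[[C]CC][C]CC[C]CC[[[C]CC][C]CC[C]CC][[C]CC][C]CC[C]CC[[C]CC][C]CC[C]CC


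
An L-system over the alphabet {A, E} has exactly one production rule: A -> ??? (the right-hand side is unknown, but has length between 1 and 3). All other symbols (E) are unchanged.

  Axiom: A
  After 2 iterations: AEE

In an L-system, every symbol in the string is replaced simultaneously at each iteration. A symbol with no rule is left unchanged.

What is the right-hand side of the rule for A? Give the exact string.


Answer: AE

Derivation:
Trying A -> AE:
  Step 0: A
  Step 1: AE
  Step 2: AEE
Matches the given result.


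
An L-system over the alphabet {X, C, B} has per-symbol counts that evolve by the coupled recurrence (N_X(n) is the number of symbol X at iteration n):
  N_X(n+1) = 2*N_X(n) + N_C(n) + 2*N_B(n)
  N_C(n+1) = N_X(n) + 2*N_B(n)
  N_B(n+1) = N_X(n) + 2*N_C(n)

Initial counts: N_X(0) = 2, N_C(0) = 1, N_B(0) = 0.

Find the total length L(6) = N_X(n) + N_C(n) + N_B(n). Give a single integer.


Step 0: N_X=2, N_C=1, N_B=0, L=3
Step 1: N_X=5, N_C=2, N_B=4, L=11
Step 2: N_X=20, N_C=13, N_B=9, L=42
Step 3: N_X=71, N_C=38, N_B=46, L=155
Step 4: N_X=272, N_C=163, N_B=147, L=582
Step 5: N_X=1001, N_C=566, N_B=598, L=2165
Step 6: N_X=3764, N_C=2197, N_B=2133, L=8094

Answer: 8094


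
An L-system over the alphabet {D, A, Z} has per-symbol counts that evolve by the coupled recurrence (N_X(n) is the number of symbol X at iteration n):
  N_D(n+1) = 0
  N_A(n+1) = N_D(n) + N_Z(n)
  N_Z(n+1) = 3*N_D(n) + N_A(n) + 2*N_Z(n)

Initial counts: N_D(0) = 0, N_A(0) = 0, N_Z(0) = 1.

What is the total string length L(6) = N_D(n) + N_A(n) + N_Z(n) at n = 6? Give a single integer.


Step 0: N_D=0, N_A=0, N_Z=1, L=1
Step 1: N_D=0, N_A=1, N_Z=2, L=3
Step 2: N_D=0, N_A=2, N_Z=5, L=7
Step 3: N_D=0, N_A=5, N_Z=12, L=17
Step 4: N_D=0, N_A=12, N_Z=29, L=41
Step 5: N_D=0, N_A=29, N_Z=70, L=99
Step 6: N_D=0, N_A=70, N_Z=169, L=239

Answer: 239


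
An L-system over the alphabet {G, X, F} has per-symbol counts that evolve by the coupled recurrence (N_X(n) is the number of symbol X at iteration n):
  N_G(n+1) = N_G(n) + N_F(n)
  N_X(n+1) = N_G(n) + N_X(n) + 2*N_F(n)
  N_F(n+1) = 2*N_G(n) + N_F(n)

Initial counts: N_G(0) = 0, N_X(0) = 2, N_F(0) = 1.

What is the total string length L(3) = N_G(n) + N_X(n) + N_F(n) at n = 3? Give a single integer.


Step 0: N_G=0, N_X=2, N_F=1, L=3
Step 1: N_G=1, N_X=4, N_F=1, L=6
Step 2: N_G=2, N_X=7, N_F=3, L=12
Step 3: N_G=5, N_X=15, N_F=7, L=27

Answer: 27


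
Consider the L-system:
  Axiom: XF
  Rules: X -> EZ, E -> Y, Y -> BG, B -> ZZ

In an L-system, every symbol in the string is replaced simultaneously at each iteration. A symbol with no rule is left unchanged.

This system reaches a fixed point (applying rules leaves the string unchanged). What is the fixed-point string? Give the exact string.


Step 0: XF
Step 1: EZF
Step 2: YZF
Step 3: BGZF
Step 4: ZZGZF
Step 5: ZZGZF  (unchanged — fixed point at step 4)

Answer: ZZGZF


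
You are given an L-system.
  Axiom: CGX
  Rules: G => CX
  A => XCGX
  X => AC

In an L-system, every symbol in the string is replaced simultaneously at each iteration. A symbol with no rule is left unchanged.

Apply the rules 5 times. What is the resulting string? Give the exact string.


Step 0: CGX
Step 1: CCXAC
Step 2: CCACXCGXC
Step 3: CCXCGXCACCCXACC
Step 4: CCACCCXACCXCGXCCCACXCGXCC
Step 5: CCXCGXCCCACXCGXCCACCCXACCCCXCGXCACCCXACCC

Answer: CCXCGXCCCACXCGXCCACCCXACCCCXCGXCACCCXACCC


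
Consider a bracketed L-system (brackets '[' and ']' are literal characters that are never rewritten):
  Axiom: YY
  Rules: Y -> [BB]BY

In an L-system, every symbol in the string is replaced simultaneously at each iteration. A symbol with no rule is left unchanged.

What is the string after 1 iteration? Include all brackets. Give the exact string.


Answer: [BB]BY[BB]BY

Derivation:
Step 0: YY
Step 1: [BB]BY[BB]BY


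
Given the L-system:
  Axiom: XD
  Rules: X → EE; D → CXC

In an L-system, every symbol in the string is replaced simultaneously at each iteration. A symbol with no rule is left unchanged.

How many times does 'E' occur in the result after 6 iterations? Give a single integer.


Answer: 4

Derivation:
Step 0: XD  (0 'E')
Step 1: EECXC  (2 'E')
Step 2: EECEEC  (4 'E')
Step 3: EECEEC  (4 'E')
Step 4: EECEEC  (4 'E')
Step 5: EECEEC  (4 'E')
Step 6: EECEEC  (4 'E')


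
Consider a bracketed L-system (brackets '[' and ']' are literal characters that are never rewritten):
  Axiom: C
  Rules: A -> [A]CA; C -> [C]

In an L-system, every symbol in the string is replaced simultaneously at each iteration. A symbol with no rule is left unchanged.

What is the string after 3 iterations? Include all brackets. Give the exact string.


Answer: [[[C]]]

Derivation:
Step 0: C
Step 1: [C]
Step 2: [[C]]
Step 3: [[[C]]]


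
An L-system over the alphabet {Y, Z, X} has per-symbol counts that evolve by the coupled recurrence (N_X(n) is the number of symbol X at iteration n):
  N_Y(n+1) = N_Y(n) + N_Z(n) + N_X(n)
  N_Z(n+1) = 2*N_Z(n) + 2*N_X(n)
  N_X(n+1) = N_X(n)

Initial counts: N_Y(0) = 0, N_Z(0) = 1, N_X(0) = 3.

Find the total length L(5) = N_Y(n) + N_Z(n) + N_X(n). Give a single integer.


Step 0: N_Y=0, N_Z=1, N_X=3, L=4
Step 1: N_Y=4, N_Z=8, N_X=3, L=15
Step 2: N_Y=15, N_Z=22, N_X=3, L=40
Step 3: N_Y=40, N_Z=50, N_X=3, L=93
Step 4: N_Y=93, N_Z=106, N_X=3, L=202
Step 5: N_Y=202, N_Z=218, N_X=3, L=423

Answer: 423


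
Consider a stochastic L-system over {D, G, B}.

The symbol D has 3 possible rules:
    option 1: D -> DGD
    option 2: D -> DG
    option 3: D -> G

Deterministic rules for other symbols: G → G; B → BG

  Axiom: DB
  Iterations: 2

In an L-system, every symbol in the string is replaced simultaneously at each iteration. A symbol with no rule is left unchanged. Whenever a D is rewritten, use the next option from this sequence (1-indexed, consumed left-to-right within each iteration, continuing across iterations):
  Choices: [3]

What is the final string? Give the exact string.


Step 0: DB
Step 1: GBG  (used choices [3])
Step 2: GBGG  (used choices [])

Answer: GBGG


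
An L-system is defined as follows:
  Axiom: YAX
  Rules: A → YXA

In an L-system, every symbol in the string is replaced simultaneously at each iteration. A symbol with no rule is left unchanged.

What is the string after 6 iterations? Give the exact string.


Answer: YYXYXYXYXYXYXAX

Derivation:
Step 0: YAX
Step 1: YYXAX
Step 2: YYXYXAX
Step 3: YYXYXYXAX
Step 4: YYXYXYXYXAX
Step 5: YYXYXYXYXYXAX
Step 6: YYXYXYXYXYXYXAX


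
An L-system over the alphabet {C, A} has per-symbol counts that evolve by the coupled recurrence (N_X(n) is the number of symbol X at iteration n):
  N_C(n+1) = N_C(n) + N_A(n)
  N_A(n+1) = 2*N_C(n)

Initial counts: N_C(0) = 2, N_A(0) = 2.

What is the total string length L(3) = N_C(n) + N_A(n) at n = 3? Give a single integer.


Answer: 32

Derivation:
Step 0: N_C=2, N_A=2, L=4
Step 1: N_C=4, N_A=4, L=8
Step 2: N_C=8, N_A=8, L=16
Step 3: N_C=16, N_A=16, L=32


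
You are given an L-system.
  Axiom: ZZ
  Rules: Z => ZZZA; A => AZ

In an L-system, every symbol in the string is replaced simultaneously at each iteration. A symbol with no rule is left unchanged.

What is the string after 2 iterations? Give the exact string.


Step 0: ZZ
Step 1: ZZZAZZZA
Step 2: ZZZAZZZAZZZAAZZZZAZZZAZZZAAZ

Answer: ZZZAZZZAZZZAAZZZZAZZZAZZZAAZ


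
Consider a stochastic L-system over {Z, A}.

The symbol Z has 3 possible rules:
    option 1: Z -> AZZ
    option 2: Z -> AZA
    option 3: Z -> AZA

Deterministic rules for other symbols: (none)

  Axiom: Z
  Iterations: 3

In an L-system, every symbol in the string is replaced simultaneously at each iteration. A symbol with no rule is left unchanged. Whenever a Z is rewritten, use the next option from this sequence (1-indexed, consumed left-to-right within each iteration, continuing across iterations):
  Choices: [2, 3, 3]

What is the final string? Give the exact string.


Step 0: Z
Step 1: AZA  (used choices [2])
Step 2: AAZAA  (used choices [3])
Step 3: AAAZAAA  (used choices [3])

Answer: AAAZAAA


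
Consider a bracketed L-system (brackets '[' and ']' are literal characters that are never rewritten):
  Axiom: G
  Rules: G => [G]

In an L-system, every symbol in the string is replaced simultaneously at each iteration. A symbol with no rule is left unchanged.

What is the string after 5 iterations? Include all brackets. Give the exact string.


Step 0: G
Step 1: [G]
Step 2: [[G]]
Step 3: [[[G]]]
Step 4: [[[[G]]]]
Step 5: [[[[[G]]]]]

Answer: [[[[[G]]]]]


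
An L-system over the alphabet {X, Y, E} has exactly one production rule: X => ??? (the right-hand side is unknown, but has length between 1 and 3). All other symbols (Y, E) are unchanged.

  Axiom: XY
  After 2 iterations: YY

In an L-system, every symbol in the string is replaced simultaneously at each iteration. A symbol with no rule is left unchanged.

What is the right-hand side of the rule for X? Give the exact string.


Trying X => Y:
  Step 0: XY
  Step 1: YY
  Step 2: YY
Matches the given result.

Answer: Y


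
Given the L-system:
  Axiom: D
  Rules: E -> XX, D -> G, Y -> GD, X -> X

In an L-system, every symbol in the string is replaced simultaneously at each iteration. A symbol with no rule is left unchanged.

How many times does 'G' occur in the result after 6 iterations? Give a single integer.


Answer: 1

Derivation:
Step 0: D  (0 'G')
Step 1: G  (1 'G')
Step 2: G  (1 'G')
Step 3: G  (1 'G')
Step 4: G  (1 'G')
Step 5: G  (1 'G')
Step 6: G  (1 'G')


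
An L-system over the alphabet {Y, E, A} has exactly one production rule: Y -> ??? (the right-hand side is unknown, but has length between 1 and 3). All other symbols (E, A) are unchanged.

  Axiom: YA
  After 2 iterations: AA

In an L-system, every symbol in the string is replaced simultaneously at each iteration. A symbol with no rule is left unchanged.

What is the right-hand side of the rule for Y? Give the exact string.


Answer: A

Derivation:
Trying Y -> A:
  Step 0: YA
  Step 1: AA
  Step 2: AA
Matches the given result.


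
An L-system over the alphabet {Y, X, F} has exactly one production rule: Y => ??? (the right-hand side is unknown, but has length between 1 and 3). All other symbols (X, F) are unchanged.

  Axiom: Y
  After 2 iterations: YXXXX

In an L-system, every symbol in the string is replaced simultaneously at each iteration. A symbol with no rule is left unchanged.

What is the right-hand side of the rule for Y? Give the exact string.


Trying Y => YXX:
  Step 0: Y
  Step 1: YXX
  Step 2: YXXXX
Matches the given result.

Answer: YXX


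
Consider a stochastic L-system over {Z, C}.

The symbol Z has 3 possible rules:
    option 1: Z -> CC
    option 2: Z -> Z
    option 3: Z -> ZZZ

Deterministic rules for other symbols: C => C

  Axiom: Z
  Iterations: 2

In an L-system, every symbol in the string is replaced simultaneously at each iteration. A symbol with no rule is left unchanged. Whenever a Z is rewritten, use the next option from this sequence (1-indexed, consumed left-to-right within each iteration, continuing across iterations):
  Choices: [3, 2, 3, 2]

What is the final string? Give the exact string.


Answer: ZZZZZ

Derivation:
Step 0: Z
Step 1: ZZZ  (used choices [3])
Step 2: ZZZZZ  (used choices [2, 3, 2])


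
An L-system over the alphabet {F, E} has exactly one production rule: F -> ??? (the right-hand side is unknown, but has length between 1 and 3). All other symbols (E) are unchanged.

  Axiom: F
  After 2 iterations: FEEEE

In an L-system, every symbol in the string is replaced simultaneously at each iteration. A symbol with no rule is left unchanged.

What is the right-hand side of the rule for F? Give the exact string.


Answer: FEE

Derivation:
Trying F -> FEE:
  Step 0: F
  Step 1: FEE
  Step 2: FEEEE
Matches the given result.


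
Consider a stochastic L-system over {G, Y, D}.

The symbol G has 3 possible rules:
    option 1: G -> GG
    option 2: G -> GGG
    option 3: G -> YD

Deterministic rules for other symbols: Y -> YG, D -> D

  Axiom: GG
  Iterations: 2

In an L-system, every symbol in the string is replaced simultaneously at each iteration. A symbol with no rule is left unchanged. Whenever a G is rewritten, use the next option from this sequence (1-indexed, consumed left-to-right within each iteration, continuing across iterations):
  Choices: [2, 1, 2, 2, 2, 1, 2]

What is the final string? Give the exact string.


Step 0: GG
Step 1: GGGGG  (used choices [2, 1])
Step 2: GGGGGGGGGGGGGG  (used choices [2, 2, 2, 1, 2])

Answer: GGGGGGGGGGGGGG


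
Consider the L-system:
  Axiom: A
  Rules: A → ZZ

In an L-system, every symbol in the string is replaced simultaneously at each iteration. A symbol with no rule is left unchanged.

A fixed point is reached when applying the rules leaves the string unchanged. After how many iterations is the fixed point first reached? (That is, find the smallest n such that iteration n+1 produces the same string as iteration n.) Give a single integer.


Step 0: A
Step 1: ZZ
Step 2: ZZ  (unchanged — fixed point at step 1)

Answer: 1


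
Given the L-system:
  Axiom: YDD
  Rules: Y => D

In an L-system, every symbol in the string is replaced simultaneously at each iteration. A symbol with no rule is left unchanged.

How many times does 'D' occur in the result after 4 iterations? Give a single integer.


Step 0: YDD  (2 'D')
Step 1: DDD  (3 'D')
Step 2: DDD  (3 'D')
Step 3: DDD  (3 'D')
Step 4: DDD  (3 'D')

Answer: 3


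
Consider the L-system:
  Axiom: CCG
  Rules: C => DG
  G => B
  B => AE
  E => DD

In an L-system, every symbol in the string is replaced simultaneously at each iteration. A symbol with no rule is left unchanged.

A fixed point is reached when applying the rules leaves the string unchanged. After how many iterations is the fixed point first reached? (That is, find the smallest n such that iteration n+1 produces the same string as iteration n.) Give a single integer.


Answer: 4

Derivation:
Step 0: CCG
Step 1: DGDGB
Step 2: DBDBAE
Step 3: DAEDAEADD
Step 4: DADDDADDADD
Step 5: DADDDADDADD  (unchanged — fixed point at step 4)


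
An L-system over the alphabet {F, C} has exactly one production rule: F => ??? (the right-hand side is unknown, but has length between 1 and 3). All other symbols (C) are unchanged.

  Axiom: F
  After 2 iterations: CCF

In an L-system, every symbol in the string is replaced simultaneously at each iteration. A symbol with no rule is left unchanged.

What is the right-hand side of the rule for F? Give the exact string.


Answer: CF

Derivation:
Trying F => CF:
  Step 0: F
  Step 1: CF
  Step 2: CCF
Matches the given result.


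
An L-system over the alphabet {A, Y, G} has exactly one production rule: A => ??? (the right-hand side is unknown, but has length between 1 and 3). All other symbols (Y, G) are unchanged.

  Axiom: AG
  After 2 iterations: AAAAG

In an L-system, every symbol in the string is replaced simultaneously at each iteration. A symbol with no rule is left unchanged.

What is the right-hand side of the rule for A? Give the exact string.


Answer: AA

Derivation:
Trying A => AA:
  Step 0: AG
  Step 1: AAG
  Step 2: AAAAG
Matches the given result.


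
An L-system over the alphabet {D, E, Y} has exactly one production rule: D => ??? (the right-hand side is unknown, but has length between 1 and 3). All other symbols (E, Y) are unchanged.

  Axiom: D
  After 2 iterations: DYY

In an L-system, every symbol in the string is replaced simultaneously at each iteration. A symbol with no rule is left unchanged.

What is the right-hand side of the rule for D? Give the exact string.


Answer: DY

Derivation:
Trying D => DY:
  Step 0: D
  Step 1: DY
  Step 2: DYY
Matches the given result.


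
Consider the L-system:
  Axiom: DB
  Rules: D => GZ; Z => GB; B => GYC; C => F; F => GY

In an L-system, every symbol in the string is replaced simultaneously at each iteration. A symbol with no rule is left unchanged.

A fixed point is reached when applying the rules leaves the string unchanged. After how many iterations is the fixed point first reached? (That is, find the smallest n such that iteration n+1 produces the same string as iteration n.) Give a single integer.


Answer: 5

Derivation:
Step 0: DB
Step 1: GZGYC
Step 2: GGBGYF
Step 3: GGGYCGYGY
Step 4: GGGYFGYGY
Step 5: GGGYGYGYGY
Step 6: GGGYGYGYGY  (unchanged — fixed point at step 5)


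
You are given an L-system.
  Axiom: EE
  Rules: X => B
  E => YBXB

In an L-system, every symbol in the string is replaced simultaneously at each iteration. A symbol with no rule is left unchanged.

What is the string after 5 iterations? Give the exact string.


Step 0: EE
Step 1: YBXBYBXB
Step 2: YBBBYBBB
Step 3: YBBBYBBB
Step 4: YBBBYBBB
Step 5: YBBBYBBB

Answer: YBBBYBBB


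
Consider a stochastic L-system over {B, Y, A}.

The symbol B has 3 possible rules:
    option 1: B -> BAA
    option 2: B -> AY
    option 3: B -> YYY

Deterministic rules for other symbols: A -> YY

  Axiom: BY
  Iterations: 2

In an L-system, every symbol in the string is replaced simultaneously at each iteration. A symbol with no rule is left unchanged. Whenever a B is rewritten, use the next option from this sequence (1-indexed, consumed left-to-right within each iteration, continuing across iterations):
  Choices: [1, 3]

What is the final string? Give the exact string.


Answer: YYYYYYYY

Derivation:
Step 0: BY
Step 1: BAAY  (used choices [1])
Step 2: YYYYYYYY  (used choices [3])


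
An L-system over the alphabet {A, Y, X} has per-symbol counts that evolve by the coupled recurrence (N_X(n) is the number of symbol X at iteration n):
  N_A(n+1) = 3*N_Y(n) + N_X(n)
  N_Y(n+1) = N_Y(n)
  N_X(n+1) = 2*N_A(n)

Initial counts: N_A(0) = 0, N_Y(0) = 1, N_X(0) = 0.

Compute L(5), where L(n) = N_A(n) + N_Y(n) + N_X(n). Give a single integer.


Answer: 40

Derivation:
Step 0: N_A=0, N_Y=1, N_X=0, L=1
Step 1: N_A=3, N_Y=1, N_X=0, L=4
Step 2: N_A=3, N_Y=1, N_X=6, L=10
Step 3: N_A=9, N_Y=1, N_X=6, L=16
Step 4: N_A=9, N_Y=1, N_X=18, L=28
Step 5: N_A=21, N_Y=1, N_X=18, L=40


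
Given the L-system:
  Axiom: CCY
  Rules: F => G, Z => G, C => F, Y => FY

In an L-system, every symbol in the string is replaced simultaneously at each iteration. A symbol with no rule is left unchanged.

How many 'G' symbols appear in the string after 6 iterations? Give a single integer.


Step 0: CCY  (0 'G')
Step 1: FFFY  (0 'G')
Step 2: GGGFY  (3 'G')
Step 3: GGGGFY  (4 'G')
Step 4: GGGGGFY  (5 'G')
Step 5: GGGGGGFY  (6 'G')
Step 6: GGGGGGGFY  (7 'G')

Answer: 7


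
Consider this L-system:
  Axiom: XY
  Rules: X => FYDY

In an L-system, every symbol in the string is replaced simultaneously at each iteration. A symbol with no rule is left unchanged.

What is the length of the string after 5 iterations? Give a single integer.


Answer: 5

Derivation:
Step 0: length = 2
Step 1: length = 5
Step 2: length = 5
Step 3: length = 5
Step 4: length = 5
Step 5: length = 5


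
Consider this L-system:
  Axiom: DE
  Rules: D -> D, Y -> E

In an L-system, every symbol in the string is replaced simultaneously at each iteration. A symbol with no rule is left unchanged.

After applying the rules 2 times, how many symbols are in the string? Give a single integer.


Answer: 2

Derivation:
Step 0: length = 2
Step 1: length = 2
Step 2: length = 2


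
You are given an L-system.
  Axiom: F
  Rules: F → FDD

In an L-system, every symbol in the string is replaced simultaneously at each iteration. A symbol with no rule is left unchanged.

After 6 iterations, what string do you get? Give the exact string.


Answer: FDDDDDDDDDDDD

Derivation:
Step 0: F
Step 1: FDD
Step 2: FDDDD
Step 3: FDDDDDD
Step 4: FDDDDDDDD
Step 5: FDDDDDDDDDD
Step 6: FDDDDDDDDDDDD


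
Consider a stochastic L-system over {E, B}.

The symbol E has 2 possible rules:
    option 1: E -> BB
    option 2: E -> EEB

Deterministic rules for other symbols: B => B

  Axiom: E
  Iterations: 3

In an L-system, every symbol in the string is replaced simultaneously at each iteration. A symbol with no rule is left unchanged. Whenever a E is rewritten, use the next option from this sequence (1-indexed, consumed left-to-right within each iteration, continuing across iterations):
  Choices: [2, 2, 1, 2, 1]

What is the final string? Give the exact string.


Answer: EEBBBBBBB

Derivation:
Step 0: E
Step 1: EEB  (used choices [2])
Step 2: EEBBBB  (used choices [2, 1])
Step 3: EEBBBBBBB  (used choices [2, 1])
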